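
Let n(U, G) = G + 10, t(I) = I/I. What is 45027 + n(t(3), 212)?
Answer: 45249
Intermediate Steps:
t(I) = 1
n(U, G) = 10 + G
45027 + n(t(3), 212) = 45027 + (10 + 212) = 45027 + 222 = 45249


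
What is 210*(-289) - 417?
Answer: -61107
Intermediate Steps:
210*(-289) - 417 = -60690 - 417 = -61107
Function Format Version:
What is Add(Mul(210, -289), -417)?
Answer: -61107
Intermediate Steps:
Add(Mul(210, -289), -417) = Add(-60690, -417) = -61107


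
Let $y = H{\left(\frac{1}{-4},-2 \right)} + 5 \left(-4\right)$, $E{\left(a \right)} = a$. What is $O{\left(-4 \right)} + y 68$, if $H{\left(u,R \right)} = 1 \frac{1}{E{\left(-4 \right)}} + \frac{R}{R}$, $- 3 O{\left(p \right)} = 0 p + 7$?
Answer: $- \frac{3934}{3} \approx -1311.3$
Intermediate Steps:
$O{\left(p \right)} = - \frac{7}{3}$ ($O{\left(p \right)} = - \frac{0 p + 7}{3} = - \frac{0 + 7}{3} = \left(- \frac{1}{3}\right) 7 = - \frac{7}{3}$)
$H{\left(u,R \right)} = \frac{3}{4}$ ($H{\left(u,R \right)} = 1 \frac{1}{-4} + \frac{R}{R} = 1 \left(- \frac{1}{4}\right) + 1 = - \frac{1}{4} + 1 = \frac{3}{4}$)
$y = - \frac{77}{4}$ ($y = \frac{3}{4} + 5 \left(-4\right) = \frac{3}{4} - 20 = - \frac{77}{4} \approx -19.25$)
$O{\left(-4 \right)} + y 68 = - \frac{7}{3} - 1309 = - \frac{3934}{3}$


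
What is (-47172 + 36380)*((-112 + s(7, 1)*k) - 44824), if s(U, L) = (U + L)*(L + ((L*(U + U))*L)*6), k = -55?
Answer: 888570112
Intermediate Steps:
s(U, L) = (L + U)*(L + 12*U*L²) (s(U, L) = (L + U)*(L + ((L*(2*U))*L)*6) = (L + U)*(L + ((2*L*U)*L)*6) = (L + U)*(L + (2*U*L²)*6) = (L + U)*(L + 12*U*L²))
(-47172 + 36380)*((-112 + s(7, 1)*k) - 44824) = (-47172 + 36380)*((-112 + (1*(1 + 7 + 12*1*7² + 12*7*1²))*(-55)) - 44824) = -10792*((-112 + (1*(1 + 7 + 12*1*49 + 12*7*1))*(-55)) - 44824) = -10792*((-112 + (1*(1 + 7 + 588 + 84))*(-55)) - 44824) = -10792*((-112 + (1*680)*(-55)) - 44824) = -10792*((-112 + 680*(-55)) - 44824) = -10792*((-112 - 37400) - 44824) = -10792*(-37512 - 44824) = -10792*(-82336) = 888570112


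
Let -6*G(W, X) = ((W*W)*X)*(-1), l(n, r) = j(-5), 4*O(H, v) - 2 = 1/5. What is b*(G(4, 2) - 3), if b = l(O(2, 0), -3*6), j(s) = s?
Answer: -35/3 ≈ -11.667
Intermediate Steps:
O(H, v) = 11/20 (O(H, v) = 1/2 + (1/4)/5 = 1/2 + (1/4)*(1/5) = 1/2 + 1/20 = 11/20)
l(n, r) = -5
G(W, X) = X*W**2/6 (G(W, X) = -(W*W)*X*(-1)/6 = -W**2*X*(-1)/6 = -X*W**2*(-1)/6 = -(-1)*X*W**2/6 = X*W**2/6)
b = -5
b*(G(4, 2) - 3) = -5*((1/6)*2*4**2 - 3) = -5*((1/6)*2*16 - 3) = -5*(16/3 - 3) = -5*7/3 = -35/3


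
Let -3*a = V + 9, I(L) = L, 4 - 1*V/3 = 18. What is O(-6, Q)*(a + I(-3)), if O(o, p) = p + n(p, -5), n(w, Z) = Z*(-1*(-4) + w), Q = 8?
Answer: -416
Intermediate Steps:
V = -42 (V = 12 - 3*18 = 12 - 54 = -42)
a = 11 (a = -(-42 + 9)/3 = -1/3*(-33) = 11)
n(w, Z) = Z*(4 + w)
O(o, p) = -20 - 4*p (O(o, p) = p - 5*(4 + p) = p + (-20 - 5*p) = -20 - 4*p)
O(-6, Q)*(a + I(-3)) = (-20 - 4*8)*(11 - 3) = (-20 - 32)*8 = -52*8 = -416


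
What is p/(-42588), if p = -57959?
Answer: 57959/42588 ≈ 1.3609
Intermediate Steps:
p/(-42588) = -57959/(-42588) = -57959*(-1/42588) = 57959/42588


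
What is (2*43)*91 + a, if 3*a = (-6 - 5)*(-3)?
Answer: 7837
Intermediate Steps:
a = 11 (a = ((-6 - 5)*(-3))/3 = (-11*(-3))/3 = (⅓)*33 = 11)
(2*43)*91 + a = (2*43)*91 + 11 = 86*91 + 11 = 7826 + 11 = 7837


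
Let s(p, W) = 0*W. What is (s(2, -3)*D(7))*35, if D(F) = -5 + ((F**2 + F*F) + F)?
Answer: 0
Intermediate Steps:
s(p, W) = 0
D(F) = -5 + F + 2*F**2 (D(F) = -5 + ((F**2 + F**2) + F) = -5 + (2*F**2 + F) = -5 + (F + 2*F**2) = -5 + F + 2*F**2)
(s(2, -3)*D(7))*35 = (0*(-5 + 7 + 2*7**2))*35 = (0*(-5 + 7 + 2*49))*35 = (0*(-5 + 7 + 98))*35 = (0*100)*35 = 0*35 = 0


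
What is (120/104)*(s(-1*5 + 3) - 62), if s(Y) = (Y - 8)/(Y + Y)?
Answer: -1785/26 ≈ -68.654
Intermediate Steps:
s(Y) = (-8 + Y)/(2*Y) (s(Y) = (-8 + Y)/((2*Y)) = (-8 + Y)*(1/(2*Y)) = (-8 + Y)/(2*Y))
(120/104)*(s(-1*5 + 3) - 62) = (120/104)*((-8 + (-1*5 + 3))/(2*(-1*5 + 3)) - 62) = (120*(1/104))*((-8 + (-5 + 3))/(2*(-5 + 3)) - 62) = 15*((1/2)*(-8 - 2)/(-2) - 62)/13 = 15*((1/2)*(-1/2)*(-10) - 62)/13 = 15*(5/2 - 62)/13 = (15/13)*(-119/2) = -1785/26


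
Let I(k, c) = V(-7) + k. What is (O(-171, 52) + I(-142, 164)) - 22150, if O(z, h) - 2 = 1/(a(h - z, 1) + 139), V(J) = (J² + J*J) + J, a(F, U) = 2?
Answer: -3130058/141 ≈ -22199.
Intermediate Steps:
V(J) = J + 2*J² (V(J) = (J² + J²) + J = 2*J² + J = J + 2*J²)
O(z, h) = 283/141 (O(z, h) = 2 + 1/(2 + 139) = 2 + 1/141 = 283/141)
I(k, c) = 91 + k (I(k, c) = -7*(1 + 2*(-7)) + k = -7*(1 - 14) + k = -7*(-13) + k = 91 + k)
(O(-171, 52) + I(-142, 164)) - 22150 = (283/141 + (91 - 142)) - 22150 = (283/141 - 51) - 22150 = -6908/141 - 22150 = -3130058/141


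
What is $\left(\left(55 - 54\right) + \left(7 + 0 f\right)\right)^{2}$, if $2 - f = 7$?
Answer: $64$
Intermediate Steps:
$f = -5$ ($f = 2 - 7 = -5$)
$\left(\left(55 - 54\right) + \left(7 + 0 f\right)\right)^{2} = \left(\left(55 - 54\right) + \left(7 + 0 \left(-5\right)\right)\right)^{2} = \left(1 + \left(7 + 0\right)\right)^{2} = \left(1 + 7\right)^{2} = 8^{2} = 64$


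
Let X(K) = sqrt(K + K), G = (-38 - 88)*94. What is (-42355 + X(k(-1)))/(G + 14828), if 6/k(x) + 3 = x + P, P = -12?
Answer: -42355/2984 + I*sqrt(3)/5968 ≈ -14.194 + 0.00029022*I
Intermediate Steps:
G = -11844 (G = -126*94 = -11844)
k(x) = 6/(-15 + x) (k(x) = 6/(-3 + (x - 12)) = 6/(-3 + (-12 + x)) = 6/(-15 + x))
X(K) = sqrt(2)*sqrt(K) (X(K) = sqrt(2*K) = sqrt(2)*sqrt(K))
(-42355 + X(k(-1)))/(G + 14828) = (-42355 + sqrt(2)*sqrt(6/(-15 - 1)))/(-11844 + 14828) = (-42355 + sqrt(2)*sqrt(6/(-16)))/2984 = (-42355 + sqrt(2)*sqrt(6*(-1/16)))*(1/2984) = (-42355 + sqrt(2)*sqrt(-3/8))*(1/2984) = (-42355 + sqrt(2)*(I*sqrt(6)/4))*(1/2984) = (-42355 + I*sqrt(3)/2)*(1/2984) = -42355/2984 + I*sqrt(3)/5968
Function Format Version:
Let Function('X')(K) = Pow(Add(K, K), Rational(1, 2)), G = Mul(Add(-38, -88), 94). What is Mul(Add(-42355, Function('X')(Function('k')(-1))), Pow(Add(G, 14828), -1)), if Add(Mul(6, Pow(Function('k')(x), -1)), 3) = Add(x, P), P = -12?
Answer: Add(Rational(-42355, 2984), Mul(Rational(1, 5968), I, Pow(3, Rational(1, 2)))) ≈ Add(-14.194, Mul(0.00029022, I))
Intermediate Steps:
G = -11844 (G = Mul(-126, 94) = -11844)
Function('k')(x) = Mul(6, Pow(Add(-15, x), -1)) (Function('k')(x) = Mul(6, Pow(Add(-3, Add(x, -12)), -1)) = Mul(6, Pow(Add(-3, Add(-12, x)), -1)) = Mul(6, Pow(Add(-15, x), -1)))
Function('X')(K) = Mul(Pow(2, Rational(1, 2)), Pow(K, Rational(1, 2))) (Function('X')(K) = Pow(Mul(2, K), Rational(1, 2)) = Mul(Pow(2, Rational(1, 2)), Pow(K, Rational(1, 2))))
Mul(Add(-42355, Function('X')(Function('k')(-1))), Pow(Add(G, 14828), -1)) = Mul(Add(-42355, Mul(Pow(2, Rational(1, 2)), Pow(Mul(6, Pow(Add(-15, -1), -1)), Rational(1, 2)))), Pow(Add(-11844, 14828), -1)) = Mul(Add(-42355, Mul(Pow(2, Rational(1, 2)), Pow(Mul(6, Pow(-16, -1)), Rational(1, 2)))), Pow(2984, -1)) = Mul(Add(-42355, Mul(Pow(2, Rational(1, 2)), Pow(Mul(6, Rational(-1, 16)), Rational(1, 2)))), Rational(1, 2984)) = Mul(Add(-42355, Mul(Pow(2, Rational(1, 2)), Pow(Rational(-3, 8), Rational(1, 2)))), Rational(1, 2984)) = Mul(Add(-42355, Mul(Pow(2, Rational(1, 2)), Mul(Rational(1, 4), I, Pow(6, Rational(1, 2))))), Rational(1, 2984)) = Mul(Add(-42355, Mul(Rational(1, 2), I, Pow(3, Rational(1, 2)))), Rational(1, 2984)) = Add(Rational(-42355, 2984), Mul(Rational(1, 5968), I, Pow(3, Rational(1, 2))))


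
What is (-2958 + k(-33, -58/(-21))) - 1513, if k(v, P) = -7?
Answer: -4478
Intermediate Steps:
(-2958 + k(-33, -58/(-21))) - 1513 = (-2958 - 7) - 1513 = -2965 - 1513 = -4478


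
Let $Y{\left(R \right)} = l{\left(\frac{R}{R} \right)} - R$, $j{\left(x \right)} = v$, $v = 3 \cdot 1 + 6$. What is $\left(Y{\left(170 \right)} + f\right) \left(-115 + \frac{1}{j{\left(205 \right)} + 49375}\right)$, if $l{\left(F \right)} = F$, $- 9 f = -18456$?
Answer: $- \frac{10686284185}{49384} \approx -2.1639 \cdot 10^{5}$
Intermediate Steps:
$f = \frac{6152}{3}$ ($f = \left(- \frac{1}{9}\right) \left(-18456\right) = \frac{6152}{3} \approx 2050.7$)
$v = 9$ ($v = 3 + 6 = 9$)
$j{\left(x \right)} = 9$
$Y{\left(R \right)} = 1 - R$ ($Y{\left(R \right)} = \frac{R}{R} - R = 1 - R$)
$\left(Y{\left(170 \right)} + f\right) \left(-115 + \frac{1}{j{\left(205 \right)} + 49375}\right) = \left(\left(1 - 170\right) + \frac{6152}{3}\right) \left(-115 + \frac{1}{9 + 49375}\right) = \left(\left(1 - 170\right) + \frac{6152}{3}\right) \left(-115 + \frac{1}{49384}\right) = \left(-169 + \frac{6152}{3}\right) \left(-115 + \frac{1}{49384}\right) = \frac{5645}{3} \left(- \frac{5679159}{49384}\right) = - \frac{10686284185}{49384}$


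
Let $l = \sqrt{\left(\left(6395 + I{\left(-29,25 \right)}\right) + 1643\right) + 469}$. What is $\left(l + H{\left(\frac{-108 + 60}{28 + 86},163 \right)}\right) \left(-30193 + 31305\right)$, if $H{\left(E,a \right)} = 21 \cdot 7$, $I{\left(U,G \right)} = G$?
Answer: $163464 + 6672 \sqrt{237} \approx 2.6618 \cdot 10^{5}$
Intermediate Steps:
$H{\left(E,a \right)} = 147$
$l = 6 \sqrt{237}$ ($l = \sqrt{\left(\left(6395 + 25\right) + 1643\right) + 469} = \sqrt{\left(6420 + 1643\right) + 469} = \sqrt{8063 + 469} = \sqrt{8532} = 6 \sqrt{237} \approx 92.369$)
$\left(l + H{\left(\frac{-108 + 60}{28 + 86},163 \right)}\right) \left(-30193 + 31305\right) = \left(6 \sqrt{237} + 147\right) \left(-30193 + 31305\right) = \left(147 + 6 \sqrt{237}\right) 1112 = 163464 + 6672 \sqrt{237}$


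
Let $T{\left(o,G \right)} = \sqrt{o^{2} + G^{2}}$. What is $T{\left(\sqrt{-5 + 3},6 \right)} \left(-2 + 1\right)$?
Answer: $- \sqrt{34} \approx -5.8309$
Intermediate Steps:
$T{\left(o,G \right)} = \sqrt{G^{2} + o^{2}}$
$T{\left(\sqrt{-5 + 3},6 \right)} \left(-2 + 1\right) = \sqrt{6^{2} + \left(\sqrt{-5 + 3}\right)^{2}} \left(-2 + 1\right) = \sqrt{36 + \left(\sqrt{-2}\right)^{2}} \left(-1\right) = \sqrt{36 + \left(i \sqrt{2}\right)^{2}} \left(-1\right) = \sqrt{36 - 2} \left(-1\right) = \sqrt{34} \left(-1\right) = - \sqrt{34}$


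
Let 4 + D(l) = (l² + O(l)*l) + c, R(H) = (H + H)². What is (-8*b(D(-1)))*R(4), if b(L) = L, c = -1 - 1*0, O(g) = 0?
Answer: 2048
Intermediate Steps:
R(H) = 4*H² (R(H) = (2*H)² = 4*H²)
c = -1 (c = -1 + 0 = -1)
D(l) = -5 + l² (D(l) = -4 + ((l² + 0*l) - 1) = -4 + ((l² + 0) - 1) = -4 + (l² - 1) = -4 + (-1 + l²) = -5 + l²)
(-8*b(D(-1)))*R(4) = (-8*(-5 + (-1)²))*(4*4²) = (-8*(-5 + 1))*(4*16) = -8*(-4)*64 = 32*64 = 2048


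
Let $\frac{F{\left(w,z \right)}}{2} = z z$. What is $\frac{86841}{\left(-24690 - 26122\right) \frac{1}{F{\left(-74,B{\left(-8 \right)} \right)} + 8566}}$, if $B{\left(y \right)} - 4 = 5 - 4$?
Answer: $- \frac{187055514}{12703} \approx -14725.0$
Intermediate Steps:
$B{\left(y \right)} = 5$ ($B{\left(y \right)} = 4 + \left(5 - 4\right) = 4 + 1 = 5$)
$F{\left(w,z \right)} = 2 z^{2}$ ($F{\left(w,z \right)} = 2 z z = 2 z^{2}$)
$\frac{86841}{\left(-24690 - 26122\right) \frac{1}{F{\left(-74,B{\left(-8 \right)} \right)} + 8566}} = \frac{86841}{\left(-24690 - 26122\right) \frac{1}{2 \cdot 5^{2} + 8566}} = \frac{86841}{\left(-50812\right) \frac{1}{2 \cdot 25 + 8566}} = \frac{86841}{\left(-50812\right) \frac{1}{50 + 8566}} = \frac{86841}{\left(-50812\right) \frac{1}{8616}} = \frac{86841}{- \frac{12703}{2154}} = 86841 \left(- \frac{2154}{12703}\right) = - \frac{187055514}{12703}$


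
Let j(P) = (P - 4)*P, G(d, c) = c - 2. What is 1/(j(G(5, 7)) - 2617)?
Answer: -1/2612 ≈ -0.00038285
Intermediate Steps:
G(d, c) = -2 + c
j(P) = P*(-4 + P) (j(P) = (-4 + P)*P = P*(-4 + P))
1/(j(G(5, 7)) - 2617) = 1/((-2 + 7)*(-4 + (-2 + 7)) - 2617) = 1/(5*(-4 + 5) - 2617) = 1/(5*1 - 2617) = 1/(5 - 2617) = 1/(-2612) = -1/2612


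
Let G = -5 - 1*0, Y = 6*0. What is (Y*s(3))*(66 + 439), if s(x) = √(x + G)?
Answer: 0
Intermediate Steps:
Y = 0
G = -5 (G = -5 + 0 = -5)
s(x) = √(-5 + x) (s(x) = √(x - 5) = √(-5 + x))
(Y*s(3))*(66 + 439) = (0*√(-5 + 3))*(66 + 439) = (0*√(-2))*505 = (0*(I*√2))*505 = 0*505 = 0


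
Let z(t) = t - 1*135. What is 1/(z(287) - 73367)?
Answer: -1/73215 ≈ -1.3658e-5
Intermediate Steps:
z(t) = -135 + t (z(t) = t - 135 = -135 + t)
1/(z(287) - 73367) = 1/((-135 + 287) - 73367) = 1/(152 - 73367) = 1/(-73215) = -1/73215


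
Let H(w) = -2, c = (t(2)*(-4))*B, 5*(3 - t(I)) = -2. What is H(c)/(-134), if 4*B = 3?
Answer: 1/67 ≈ 0.014925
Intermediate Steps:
B = ¾ (B = (¼)*3 = ¾ ≈ 0.75000)
t(I) = 17/5 (t(I) = 3 - ⅕*(-2) = 3 + ⅖ = 17/5)
c = -51/5 (c = ((17/5)*(-4))*(¾) = -68/5*¾ = -51/5 ≈ -10.200)
H(c)/(-134) = -2/(-134) = -2*(-1/134) = 1/67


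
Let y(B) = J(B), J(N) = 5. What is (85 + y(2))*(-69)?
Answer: -6210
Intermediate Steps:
y(B) = 5
(85 + y(2))*(-69) = (85 + 5)*(-69) = 90*(-69) = -6210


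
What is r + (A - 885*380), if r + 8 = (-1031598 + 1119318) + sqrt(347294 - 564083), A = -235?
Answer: -248823 + I*sqrt(216789) ≈ -2.4882e+5 + 465.61*I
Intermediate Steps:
r = 87712 + I*sqrt(216789) (r = -8 + ((-1031598 + 1119318) + sqrt(347294 - 564083)) = -8 + (87720 + sqrt(-216789)) = -8 + (87720 + I*sqrt(216789)) = 87712 + I*sqrt(216789) ≈ 87712.0 + 465.61*I)
r + (A - 885*380) = (87712 + I*sqrt(216789)) + (-235 - 885*380) = (87712 + I*sqrt(216789)) + (-235 - 336300) = (87712 + I*sqrt(216789)) - 336535 = -248823 + I*sqrt(216789)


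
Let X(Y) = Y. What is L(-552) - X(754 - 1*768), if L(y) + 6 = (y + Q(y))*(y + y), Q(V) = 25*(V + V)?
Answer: 31079816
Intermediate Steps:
Q(V) = 50*V (Q(V) = 25*(2*V) = 50*V)
L(y) = -6 + 102*y² (L(y) = -6 + (y + 50*y)*(y + y) = -6 + (51*y)*(2*y) = -6 + 102*y²)
L(-552) - X(754 - 1*768) = (-6 + 102*(-552)²) - (754 - 1*768) = (-6 + 102*304704) - (754 - 768) = (-6 + 31079808) - 1*(-14) = 31079802 + 14 = 31079816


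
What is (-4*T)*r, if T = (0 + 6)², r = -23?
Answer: 3312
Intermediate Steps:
T = 36 (T = 6² = 36)
(-4*T)*r = -4*36*(-23) = -144*(-23) = 3312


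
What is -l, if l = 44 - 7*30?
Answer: 166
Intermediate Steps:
l = -166 (l = 44 - 210 = -166)
-l = -1*(-166) = 166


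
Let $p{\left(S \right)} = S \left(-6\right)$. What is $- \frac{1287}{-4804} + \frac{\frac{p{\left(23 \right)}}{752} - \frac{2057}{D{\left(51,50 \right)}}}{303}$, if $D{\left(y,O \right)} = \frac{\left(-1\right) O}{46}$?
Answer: $\frac{220582661}{33868200} \approx 6.513$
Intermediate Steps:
$D{\left(y,O \right)} = - \frac{O}{46}$ ($D{\left(y,O \right)} = - O \frac{1}{46} = - \frac{O}{46}$)
$p{\left(S \right)} = - 6 S$
$- \frac{1287}{-4804} + \frac{\frac{p{\left(23 \right)}}{752} - \frac{2057}{D{\left(51,50 \right)}}}{303} = - \frac{1287}{-4804} + \frac{\frac{\left(-6\right) 23}{752} - \frac{2057}{\left(- \frac{1}{46}\right) 50}}{303} = \left(-1287\right) \left(- \frac{1}{4804}\right) + \left(\left(-138\right) \frac{1}{752} - \frac{2057}{- \frac{25}{23}}\right) \frac{1}{303} = \frac{1287}{4804} + \left(- \frac{69}{376} - - \frac{47311}{25}\right) \frac{1}{303} = \frac{1287}{4804} + \left(- \frac{69}{376} + \frac{47311}{25}\right) \frac{1}{303} = \frac{1287}{4804} + \frac{17787211}{9400} \cdot \frac{1}{303} = \frac{1287}{4804} + \frac{176111}{28200} = \frac{220582661}{33868200}$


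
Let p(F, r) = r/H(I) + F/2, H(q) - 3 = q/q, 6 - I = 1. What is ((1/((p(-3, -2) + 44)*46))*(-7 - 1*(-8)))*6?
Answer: 1/322 ≈ 0.0031056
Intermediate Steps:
I = 5 (I = 6 - 1*1 = 6 - 1 = 5)
H(q) = 4 (H(q) = 3 + q/q = 3 + 1 = 4)
p(F, r) = F/2 + r/4 (p(F, r) = r/4 + F/2 = F/2 + r/4)
((1/((p(-3, -2) + 44)*46))*(-7 - 1*(-8)))*6 = ((1/((((½)*(-3) + (¼)*(-2)) + 44)*46))*(-7 - 1*(-8)))*6 = (((1/46)/((-3/2 - ½) + 44))*(-7 + 8))*6 = (((1/46)/(-2 + 44))*1)*6 = (((1/46)/42)*1)*6 = (((1/42)*(1/46))*1)*6 = ((1/1932)*1)*6 = (1/1932)*6 = 1/322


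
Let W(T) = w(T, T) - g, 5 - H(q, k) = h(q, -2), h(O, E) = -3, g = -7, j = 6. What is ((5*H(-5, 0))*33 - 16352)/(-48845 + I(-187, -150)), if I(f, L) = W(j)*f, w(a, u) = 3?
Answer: 15032/50715 ≈ 0.29640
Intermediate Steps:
H(q, k) = 8 (H(q, k) = 5 - 1*(-3) = 5 + 3 = 8)
W(T) = 10 (W(T) = 3 - 1*(-7) = 3 + 7 = 10)
I(f, L) = 10*f
((5*H(-5, 0))*33 - 16352)/(-48845 + I(-187, -150)) = ((5*8)*33 - 16352)/(-48845 + 10*(-187)) = (40*33 - 16352)/(-48845 - 1870) = (1320 - 16352)/(-50715) = -15032*(-1/50715) = 15032/50715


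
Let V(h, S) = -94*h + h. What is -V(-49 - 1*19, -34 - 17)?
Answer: -6324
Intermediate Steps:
V(h, S) = -93*h
-V(-49 - 1*19, -34 - 17) = -(-93)*(-49 - 1*19) = -(-93)*(-49 - 19) = -(-93)*(-68) = -1*6324 = -6324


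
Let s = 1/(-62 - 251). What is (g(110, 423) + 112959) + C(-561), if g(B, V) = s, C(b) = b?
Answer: 35180573/313 ≈ 1.1240e+5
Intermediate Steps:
s = -1/313 (s = 1/(-313) = -1/313 ≈ -0.0031949)
g(B, V) = -1/313
(g(110, 423) + 112959) + C(-561) = (-1/313 + 112959) - 561 = 35356166/313 - 561 = 35180573/313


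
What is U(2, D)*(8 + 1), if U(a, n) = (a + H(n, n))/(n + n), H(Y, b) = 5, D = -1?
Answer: -63/2 ≈ -31.500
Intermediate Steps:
U(a, n) = (5 + a)/(2*n) (U(a, n) = (a + 5)/(n + n) = (5 + a)/((2*n)) = (5 + a)*(1/(2*n)) = (5 + a)/(2*n))
U(2, D)*(8 + 1) = ((½)*(5 + 2)/(-1))*(8 + 1) = ((½)*(-1)*7)*9 = -7/2*9 = -63/2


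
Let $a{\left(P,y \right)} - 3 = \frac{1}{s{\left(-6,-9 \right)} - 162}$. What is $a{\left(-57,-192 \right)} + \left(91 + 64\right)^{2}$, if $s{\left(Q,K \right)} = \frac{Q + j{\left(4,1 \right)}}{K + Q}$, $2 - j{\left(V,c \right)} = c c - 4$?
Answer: $\frac{58363997}{2429} \approx 24028.0$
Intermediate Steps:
$j{\left(V,c \right)} = 6 - c^{2}$ ($j{\left(V,c \right)} = 2 - \left(c c - 4\right) = 2 - \left(c^{2} - 4\right) = 2 - \left(-4 + c^{2}\right) = 6 - c^{2}$)
$s{\left(Q,K \right)} = \frac{5 + Q}{K + Q}$ ($s{\left(Q,K \right)} = \frac{Q + \left(6 - 1^{2}\right)}{K + Q} = \frac{Q + \left(6 - 1\right)}{K + Q} = \frac{Q + 5}{K + Q} = \frac{5 + Q}{K + Q}$)
$a{\left(P,y \right)} = \frac{7272}{2429}$ ($a{\left(P,y \right)} = 3 + \frac{1}{\frac{5 - 6}{-9 - 6} - 162} = 3 + \frac{1}{\frac{1}{-15} \left(-1\right) - 162} = 3 + \frac{1}{\left(- \frac{1}{15}\right) \left(-1\right) - 162} = 3 + \frac{1}{\frac{1}{15} - 162} = 3 + \frac{1}{- \frac{2429}{15}} = 3 - \frac{15}{2429} = \frac{7272}{2429}$)
$a{\left(-57,-192 \right)} + \left(91 + 64\right)^{2} = \frac{7272}{2429} + \left(91 + 64\right)^{2} = \frac{7272}{2429} + 155^{2} = \frac{7272}{2429} + 24025 = \frac{58363997}{2429}$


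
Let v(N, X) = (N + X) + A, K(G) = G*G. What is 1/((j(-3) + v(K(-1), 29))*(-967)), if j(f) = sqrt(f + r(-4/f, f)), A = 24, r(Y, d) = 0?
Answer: I/(967*(sqrt(3) - 54*I)) ≈ -1.9131e-5 + 6.1362e-7*I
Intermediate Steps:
K(G) = G**2
j(f) = sqrt(f) (j(f) = sqrt(f + 0) = sqrt(f))
v(N, X) = 24 + N + X (v(N, X) = (N + X) + 24 = 24 + N + X)
1/((j(-3) + v(K(-1), 29))*(-967)) = 1/((sqrt(-3) + (24 + (-1)**2 + 29))*(-967)) = -1/967/(I*sqrt(3) + (24 + 1 + 29)) = -1/967/(I*sqrt(3) + 54) = -1/967/(54 + I*sqrt(3)) = -1/(967*(54 + I*sqrt(3)))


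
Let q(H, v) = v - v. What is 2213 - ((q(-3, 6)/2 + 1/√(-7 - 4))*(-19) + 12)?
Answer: 2201 - 19*I*√11/11 ≈ 2201.0 - 5.7287*I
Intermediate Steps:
q(H, v) = 0
2213 - ((q(-3, 6)/2 + 1/√(-7 - 4))*(-19) + 12) = 2213 - ((0/2 + 1/√(-7 - 4))*(-19) + 12) = 2213 - ((0*(½) + 1/√(-11))*(-19) + 12) = 2213 - ((0 + 1/(I*√11))*(-19) + 12) = 2213 - ((0 + 1*(-I*√11/11))*(-19) + 12) = 2213 - ((0 - I*√11/11)*(-19) + 12) = 2213 - (-I*√11/11*(-19) + 12) = 2213 - (19*I*√11/11 + 12) = 2213 - (12 + 19*I*√11/11) = 2213 + (-12 - 19*I*√11/11) = 2201 - 19*I*√11/11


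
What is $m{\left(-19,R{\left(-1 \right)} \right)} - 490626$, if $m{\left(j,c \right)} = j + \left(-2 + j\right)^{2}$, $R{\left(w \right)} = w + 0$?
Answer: $-490204$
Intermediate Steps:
$R{\left(w \right)} = w$
$m{\left(-19,R{\left(-1 \right)} \right)} - 490626 = \left(-19 + \left(-2 - 19\right)^{2}\right) - 490626 = \left(-19 + \left(-21\right)^{2}\right) - 490626 = \left(-19 + 441\right) - 490626 = 422 - 490626 = -490204$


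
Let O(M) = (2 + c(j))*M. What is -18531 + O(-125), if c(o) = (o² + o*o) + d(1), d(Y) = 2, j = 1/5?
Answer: -19041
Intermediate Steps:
j = ⅕ ≈ 0.20000
c(o) = 2 + 2*o² (c(o) = (o² + o*o) + 2 = (o² + o²) + 2 = 2*o² + 2 = 2 + 2*o²)
O(M) = 102*M/25 (O(M) = (2 + (2 + 2*(⅕)²))*M = (2 + (2 + 2*(1/25)))*M = (2 + (2 + 2/25))*M = (2 + 52/25)*M = 102*M/25)
-18531 + O(-125) = -18531 + (102/25)*(-125) = -18531 - 510 = -19041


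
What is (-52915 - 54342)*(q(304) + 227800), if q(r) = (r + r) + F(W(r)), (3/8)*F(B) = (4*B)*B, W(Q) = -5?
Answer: -73580876168/3 ≈ -2.4527e+10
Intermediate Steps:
F(B) = 32*B**2/3 (F(B) = 8*((4*B)*B)/3 = 8*(4*B**2)/3 = 32*B**2/3)
q(r) = 800/3 + 2*r (q(r) = (r + r) + (32/3)*(-5)**2 = 2*r + (32/3)*25 = 2*r + 800/3 = 800/3 + 2*r)
(-52915 - 54342)*(q(304) + 227800) = (-52915 - 54342)*((800/3 + 2*304) + 227800) = -107257*((800/3 + 608) + 227800) = -107257*(2624/3 + 227800) = -107257*686024/3 = -73580876168/3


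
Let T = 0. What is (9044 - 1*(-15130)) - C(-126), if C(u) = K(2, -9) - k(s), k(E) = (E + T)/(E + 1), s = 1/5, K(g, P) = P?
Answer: 145099/6 ≈ 24183.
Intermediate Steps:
s = ⅕ ≈ 0.20000
k(E) = E/(1 + E) (k(E) = (E + 0)/(E + 1) = E/(1 + E))
C(u) = -55/6 (C(u) = -9 - 1/(5*(1 + ⅕)) = -9 - 1/(5*6/5) = -9 - 5/(5*6) = -9 - 1*⅙ = -9 - ⅙ = -55/6)
(9044 - 1*(-15130)) - C(-126) = (9044 - 1*(-15130)) - 1*(-55/6) = (9044 + 15130) + 55/6 = 24174 + 55/6 = 145099/6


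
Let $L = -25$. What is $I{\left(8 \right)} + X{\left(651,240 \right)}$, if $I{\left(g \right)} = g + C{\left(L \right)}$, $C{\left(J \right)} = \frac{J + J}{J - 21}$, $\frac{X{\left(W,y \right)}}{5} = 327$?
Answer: $\frac{37814}{23} \approx 1644.1$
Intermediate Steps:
$X{\left(W,y \right)} = 1635$ ($X{\left(W,y \right)} = 5 \cdot 327 = 1635$)
$C{\left(J \right)} = \frac{2 J}{-21 + J}$
$I{\left(g \right)} = \frac{25}{23} + g$ ($I{\left(g \right)} = g + 2 \left(-25\right) \frac{1}{-21 - 25} = g + 2 \left(-25\right) \frac{1}{-46} = g + 2 \left(-25\right) \left(- \frac{1}{46}\right) = g + \frac{25}{23} = \frac{25}{23} + g$)
$I{\left(8 \right)} + X{\left(651,240 \right)} = \left(\frac{25}{23} + 8\right) + 1635 = \frac{209}{23} + 1635 = \frac{37814}{23}$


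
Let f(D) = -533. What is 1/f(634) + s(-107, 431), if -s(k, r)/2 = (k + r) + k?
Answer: -231323/533 ≈ -434.00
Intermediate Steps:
s(k, r) = -4*k - 2*r (s(k, r) = -2*((k + r) + k) = -2*(r + 2*k) = -4*k - 2*r)
1/f(634) + s(-107, 431) = 1/(-533) + (-4*(-107) - 2*431) = -1/533 + (428 - 862) = -1/533 - 434 = -231323/533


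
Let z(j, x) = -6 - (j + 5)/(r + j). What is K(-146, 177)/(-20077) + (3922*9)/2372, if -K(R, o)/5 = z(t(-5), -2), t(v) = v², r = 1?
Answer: 4605855159/309547186 ≈ 14.879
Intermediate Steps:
z(j, x) = -6 - (5 + j)/(1 + j) (z(j, x) = -6 - (j + 5)/(1 + j) = -6 - (5 + j)/(1 + j))
K(R, o) = 465/13 (K(R, o) = -5*(-11 - 7*(-5)²)/(1 + (-5)²) = -5*(-11 - 7*25)/(1 + 25) = -5*(-11 - 175)/26 = -5*(-186)/26 = -5*(-93/13) = 465/13)
K(-146, 177)/(-20077) + (3922*9)/2372 = (465/13)/(-20077) + (3922*9)/2372 = (465/13)*(-1/20077) + 35298*(1/2372) = -465/261001 + 17649/1186 = 4605855159/309547186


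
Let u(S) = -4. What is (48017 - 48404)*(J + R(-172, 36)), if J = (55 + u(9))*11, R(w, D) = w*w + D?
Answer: -11680047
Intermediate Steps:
R(w, D) = D + w² (R(w, D) = w² + D = D + w²)
J = 561 (J = (55 - 4)*11 = 51*11 = 561)
(48017 - 48404)*(J + R(-172, 36)) = (48017 - 48404)*(561 + (36 + (-172)²)) = -387*(561 + (36 + 29584)) = -387*(561 + 29620) = -387*30181 = -11680047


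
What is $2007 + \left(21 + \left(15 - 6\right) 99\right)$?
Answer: $2919$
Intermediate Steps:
$2007 + \left(21 + \left(15 - 6\right) 99\right) = 2007 + \left(21 + 9 \cdot 99\right) = 2007 + \left(21 + 891\right) = 2007 + 912 = 2919$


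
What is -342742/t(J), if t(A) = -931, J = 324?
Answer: 342742/931 ≈ 368.14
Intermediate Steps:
-342742/t(J) = -342742/(-931) = -342742*(-1/931) = 342742/931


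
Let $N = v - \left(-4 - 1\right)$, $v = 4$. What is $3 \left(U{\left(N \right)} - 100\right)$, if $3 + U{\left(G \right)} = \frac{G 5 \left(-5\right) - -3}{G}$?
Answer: $-383$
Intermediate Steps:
$N = 9$ ($N = 4 - \left(-4 - 1\right) = 4 - -5 = 4 + 5 = 9$)
$U{\left(G \right)} = -3 + \frac{3 - 25 G}{G}$ ($U{\left(G \right)} = -3 + \frac{G 5 \left(-5\right) - -3}{G} = -3 + \frac{5 G \left(-5\right) + 3}{G} = -3 + \frac{- 25 G + 3}{G} = -3 + \frac{3 - 25 G}{G}$)
$3 \left(U{\left(N \right)} - 100\right) = 3 \left(\left(-28 + \frac{3}{9}\right) - 100\right) = 3 \left(\left(-28 + 3 \cdot \frac{1}{9}\right) - 100\right) = 3 \left(\left(-28 + \frac{1}{3}\right) - 100\right) = 3 \left(- \frac{83}{3} - 100\right) = 3 \left(- \frac{383}{3}\right) = -383$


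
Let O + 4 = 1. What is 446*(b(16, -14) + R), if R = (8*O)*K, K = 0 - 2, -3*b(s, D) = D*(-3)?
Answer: 15164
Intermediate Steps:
O = -3 (O = -4 + 1 = -3)
b(s, D) = D (b(s, D) = -D*(-3)/3 = -(-1)*D = D)
K = -2
R = 48 (R = (8*(-3))*(-2) = -24*(-2) = 48)
446*(b(16, -14) + R) = 446*(-14 + 48) = 446*34 = 15164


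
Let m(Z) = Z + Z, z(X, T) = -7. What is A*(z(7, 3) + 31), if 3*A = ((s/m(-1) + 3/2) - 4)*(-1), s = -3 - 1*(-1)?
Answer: 12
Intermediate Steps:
m(Z) = 2*Z
s = -2 (s = -3 + 1 = -2)
A = ½ (A = (((-2/(2*(-1)) + 3/2) - 4)*(-1))/3 = (((-2/(-2) + 3*(½)) - 4)*(-1))/3 = (((-2*(-½) + 3/2) - 4)*(-1))/3 = (((1 + 3/2) - 4)*(-1))/3 = ((5/2 - 4)*(-1))/3 = (-3/2*(-1))/3 = (⅓)*(3/2) = ½ ≈ 0.50000)
A*(z(7, 3) + 31) = (-7 + 31)/2 = (½)*24 = 12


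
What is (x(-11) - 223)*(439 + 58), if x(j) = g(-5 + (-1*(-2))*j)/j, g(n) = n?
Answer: -1205722/11 ≈ -1.0961e+5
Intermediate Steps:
x(j) = (-5 + 2*j)/j (x(j) = (-5 + (-1*(-2))*j)/j = (-5 + 2*j)/j)
(x(-11) - 223)*(439 + 58) = ((2 - 5/(-11)) - 223)*(439 + 58) = ((2 - 5*(-1/11)) - 223)*497 = ((2 + 5/11) - 223)*497 = (27/11 - 223)*497 = -2426/11*497 = -1205722/11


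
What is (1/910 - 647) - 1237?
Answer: -1714439/910 ≈ -1884.0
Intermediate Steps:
(1/910 - 647) - 1237 = -588769/910 - 1237 = -1714439/910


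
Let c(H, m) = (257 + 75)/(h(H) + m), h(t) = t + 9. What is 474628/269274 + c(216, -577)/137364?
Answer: 318738672353/180832929376 ≈ 1.7626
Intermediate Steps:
h(t) = 9 + t
c(H, m) = 332/(9 + H + m) (c(H, m) = (257 + 75)/((9 + H) + m) = 332/(9 + H + m))
474628/269274 + c(216, -577)/137364 = 474628/269274 + (332/(9 + 216 - 577))/137364 = 474628*(1/269274) + (332/(-352))*(1/137364) = 237314/134637 + (332*(-1/352))*(1/137364) = 237314/134637 - 83/88*1/137364 = 237314/134637 - 83/12088032 = 318738672353/180832929376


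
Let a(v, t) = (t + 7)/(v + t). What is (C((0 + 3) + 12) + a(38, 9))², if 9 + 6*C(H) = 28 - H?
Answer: 20164/19881 ≈ 1.0142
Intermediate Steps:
C(H) = 19/6 - H/6 (C(H) = -3/2 + (28 - H)/6 = -3/2 + (14/3 - H/6) = 19/6 - H/6)
a(v, t) = (7 + t)/(t + v)
(C((0 + 3) + 12) + a(38, 9))² = ((19/6 - ((0 + 3) + 12)/6) + (7 + 9)/(9 + 38))² = ((19/6 - (3 + 12)/6) + 16/47)² = ((19/6 - ⅙*15) + (1/47)*16)² = ((19/6 - 5/2) + 16/47)² = (⅔ + 16/47)² = (142/141)² = 20164/19881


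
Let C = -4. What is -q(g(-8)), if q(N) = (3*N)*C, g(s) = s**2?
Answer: 768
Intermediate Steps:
q(N) = -12*N (q(N) = (3*N)*(-4) = -12*N)
-q(g(-8)) = -(-12)*(-8)**2 = -(-12)*64 = -1*(-768) = 768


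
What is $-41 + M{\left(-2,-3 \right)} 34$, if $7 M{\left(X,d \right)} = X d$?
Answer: $- \frac{83}{7} \approx -11.857$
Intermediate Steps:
$M{\left(X,d \right)} = \frac{X d}{7}$
$-41 + M{\left(-2,-3 \right)} 34 = -41 + \frac{1}{7} \left(-2\right) \left(-3\right) 34 = -41 + \frac{6}{7} \cdot 34 = -41 + \frac{204}{7} = - \frac{83}{7}$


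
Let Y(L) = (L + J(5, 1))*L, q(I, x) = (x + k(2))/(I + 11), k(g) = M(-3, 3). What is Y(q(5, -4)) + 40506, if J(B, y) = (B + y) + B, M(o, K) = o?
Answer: 10368353/256 ≈ 40501.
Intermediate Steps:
k(g) = -3
J(B, y) = y + 2*B
q(I, x) = (-3 + x)/(11 + I) (q(I, x) = (x - 3)/(I + 11) = (-3 + x)/(11 + I))
Y(L) = L*(11 + L) (Y(L) = (L + (1 + 2*5))*L = (L + (1 + 10))*L = (L + 11)*L = (11 + L)*L = L*(11 + L))
Y(q(5, -4)) + 40506 = ((-3 - 4)/(11 + 5))*(11 + (-3 - 4)/(11 + 5)) + 40506 = (-7/16)*(11 - 7/16) + 40506 = ((1/16)*(-7))*(11 + (1/16)*(-7)) + 40506 = -7*(11 - 7/16)/16 + 40506 = -7/16*169/16 + 40506 = -1183/256 + 40506 = 10368353/256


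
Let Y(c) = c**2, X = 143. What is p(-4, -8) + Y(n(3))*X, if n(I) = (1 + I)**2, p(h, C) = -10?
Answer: 36598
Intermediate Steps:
p(-4, -8) + Y(n(3))*X = -10 + ((1 + 3)**2)**2*143 = -10 + (4**2)**2*143 = -10 + 16**2*143 = -10 + 256*143 = -10 + 36608 = 36598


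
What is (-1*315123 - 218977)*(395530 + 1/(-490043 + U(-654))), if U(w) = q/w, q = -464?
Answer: -33851921183447366300/160243829 ≈ -2.1125e+11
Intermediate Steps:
U(w) = -464/w
(-1*315123 - 218977)*(395530 + 1/(-490043 + U(-654))) = (-1*315123 - 218977)*(395530 + 1/(-490043 - 464/(-654))) = (-315123 - 218977)*(395530 + 1/(-490043 - 464*(-1/654))) = -534100*(395530 + 1/(-490043 + 232/327)) = -534100*(395530 + 1/(-160243829/327)) = -534100*(395530 - 327/160243829) = -534100*63381241684043/160243829 = -33851921183447366300/160243829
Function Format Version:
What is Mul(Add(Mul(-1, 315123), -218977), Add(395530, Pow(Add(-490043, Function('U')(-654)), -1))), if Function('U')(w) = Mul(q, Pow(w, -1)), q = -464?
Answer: Rational(-33851921183447366300, 160243829) ≈ -2.1125e+11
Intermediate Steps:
Function('U')(w) = Mul(-464, Pow(w, -1))
Mul(Add(Mul(-1, 315123), -218977), Add(395530, Pow(Add(-490043, Function('U')(-654)), -1))) = Mul(Add(Mul(-1, 315123), -218977), Add(395530, Pow(Add(-490043, Mul(-464, Pow(-654, -1))), -1))) = Mul(Add(-315123, -218977), Add(395530, Pow(Add(-490043, Mul(-464, Rational(-1, 654))), -1))) = Mul(-534100, Add(395530, Pow(Add(-490043, Rational(232, 327)), -1))) = Mul(-534100, Add(395530, Pow(Rational(-160243829, 327), -1))) = Mul(-534100, Add(395530, Rational(-327, 160243829))) = Mul(-534100, Rational(63381241684043, 160243829)) = Rational(-33851921183447366300, 160243829)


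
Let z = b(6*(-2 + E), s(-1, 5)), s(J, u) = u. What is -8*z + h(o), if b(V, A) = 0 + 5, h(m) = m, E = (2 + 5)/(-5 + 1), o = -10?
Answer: -50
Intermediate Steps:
E = -7/4 (E = 7/(-4) = 7*(-¼) = -7/4 ≈ -1.7500)
b(V, A) = 5
z = 5
-8*z + h(o) = -8*5 - 10 = -40 - 10 = -50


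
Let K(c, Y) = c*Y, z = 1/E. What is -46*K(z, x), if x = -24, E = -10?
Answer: -552/5 ≈ -110.40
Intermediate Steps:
z = -⅒ (z = 1/(-10) = -⅒ ≈ -0.10000)
K(c, Y) = Y*c
-46*K(z, x) = -(-1104)*(-1)/10 = -46*12/5 = -552/5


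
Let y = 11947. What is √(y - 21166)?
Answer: I*√9219 ≈ 96.016*I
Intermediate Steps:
√(y - 21166) = √(11947 - 21166) = √(-9219) = I*√9219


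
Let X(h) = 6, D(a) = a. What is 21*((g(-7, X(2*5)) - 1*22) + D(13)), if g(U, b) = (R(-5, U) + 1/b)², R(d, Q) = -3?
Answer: -245/12 ≈ -20.417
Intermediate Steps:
g(U, b) = (-3 + 1/b)²
21*((g(-7, X(2*5)) - 1*22) + D(13)) = 21*(((1 - 3*6)²/6² - 1*22) + 13) = 21*(((1 - 18)²/36 - 22) + 13) = 21*(((1/36)*(-17)² - 22) + 13) = 21*(((1/36)*289 - 22) + 13) = 21*((289/36 - 22) + 13) = 21*(-503/36 + 13) = 21*(-35/36) = -245/12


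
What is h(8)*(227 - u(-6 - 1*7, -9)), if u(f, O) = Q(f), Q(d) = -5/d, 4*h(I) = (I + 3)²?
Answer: 178233/26 ≈ 6855.1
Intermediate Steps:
h(I) = (3 + I)²/4 (h(I) = (I + 3)²/4 = (3 + I)²/4)
u(f, O) = -5/f
h(8)*(227 - u(-6 - 1*7, -9)) = ((3 + 8)²/4)*(227 - (-5)/(-6 - 1*7)) = ((¼)*11²)*(227 - (-5)/(-6 - 7)) = ((¼)*121)*(227 - (-5)/(-13)) = 121*(227 - (-5)*(-1)/13)/4 = 121*(227 - 1*5/13)/4 = 121*(227 - 5/13)/4 = (121/4)*(2946/13) = 178233/26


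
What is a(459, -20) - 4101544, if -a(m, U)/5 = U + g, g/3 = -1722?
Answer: -4075614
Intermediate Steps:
g = -5166 (g = 3*(-1722) = -5166)
a(m, U) = 25830 - 5*U (a(m, U) = -5*(U - 5166) = -5*(-5166 + U) = 25830 - 5*U)
a(459, -20) - 4101544 = (25830 - 5*(-20)) - 4101544 = (25830 + 100) - 4101544 = 25930 - 4101544 = -4075614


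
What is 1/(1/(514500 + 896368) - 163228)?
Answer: -1410868/230293161903 ≈ -6.1264e-6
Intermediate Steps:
1/(1/(514500 + 896368) - 163228) = 1/(1/1410868 - 163228) = 1/(-230293161903/1410868) = -1410868/230293161903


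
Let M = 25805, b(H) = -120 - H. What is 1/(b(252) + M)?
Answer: 1/25433 ≈ 3.9319e-5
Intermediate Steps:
1/(b(252) + M) = 1/((-120 - 1*252) + 25805) = 1/((-120 - 252) + 25805) = 1/(-372 + 25805) = 1/25433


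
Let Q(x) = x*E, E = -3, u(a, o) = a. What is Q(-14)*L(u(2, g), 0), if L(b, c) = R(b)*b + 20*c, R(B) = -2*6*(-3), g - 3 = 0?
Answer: 3024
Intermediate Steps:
g = 3 (g = 3 + 0 = 3)
R(B) = 36 (R(B) = -12*(-3) = 36)
Q(x) = -3*x (Q(x) = x*(-3) = -3*x)
L(b, c) = 20*c + 36*b (L(b, c) = 36*b + 20*c = 20*c + 36*b)
Q(-14)*L(u(2, g), 0) = (-3*(-14))*(20*0 + 36*2) = 42*(0 + 72) = 42*72 = 3024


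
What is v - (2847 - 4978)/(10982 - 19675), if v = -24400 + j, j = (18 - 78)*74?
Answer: -250708251/8693 ≈ -28840.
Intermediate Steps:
j = -4440 (j = -60*74 = -4440)
v = -28840 (v = -24400 - 4440 = -28840)
v - (2847 - 4978)/(10982 - 19675) = -28840 - (2847 - 4978)/(10982 - 19675) = -28840 - (-2131)/(-8693) = -28840 - (-2131)*(-1)/8693 = -28840 - 1*2131/8693 = -28840 - 2131/8693 = -250708251/8693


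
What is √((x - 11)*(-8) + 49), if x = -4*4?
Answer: √265 ≈ 16.279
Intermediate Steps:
x = -16
√((x - 11)*(-8) + 49) = √((-16 - 11)*(-8) + 49) = √(-27*(-8) + 49) = √(216 + 49) = √265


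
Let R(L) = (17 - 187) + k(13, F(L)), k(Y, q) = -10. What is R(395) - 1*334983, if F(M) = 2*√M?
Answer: -335163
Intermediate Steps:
R(L) = -180 (R(L) = (17 - 187) - 10 = -170 - 10 = -180)
R(395) - 1*334983 = -180 - 1*334983 = -180 - 334983 = -335163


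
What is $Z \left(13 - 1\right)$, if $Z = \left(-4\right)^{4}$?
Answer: $3072$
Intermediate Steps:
$Z = 256$
$Z \left(13 - 1\right) = 256 \left(13 - 1\right) = 256 \cdot 12 = 3072$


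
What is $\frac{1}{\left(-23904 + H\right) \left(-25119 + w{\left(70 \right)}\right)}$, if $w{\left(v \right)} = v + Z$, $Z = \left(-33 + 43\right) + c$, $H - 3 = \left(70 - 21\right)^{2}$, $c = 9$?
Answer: $\frac{1}{538145000} \approx 1.8582 \cdot 10^{-9}$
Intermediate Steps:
$H = 2404$ ($H = 3 + \left(70 - 21\right)^{2} = 3 + 49^{2} = 3 + 2401 = 2404$)
$Z = 19$ ($Z = \left(-33 + 43\right) + 9 = 10 + 9 = 19$)
$w{\left(v \right)} = 19 + v$ ($w{\left(v \right)} = v + 19 = 19 + v$)
$\frac{1}{\left(-23904 + H\right) \left(-25119 + w{\left(70 \right)}\right)} = \frac{1}{\left(-23904 + 2404\right) \left(-25119 + \left(19 + 70\right)\right)} = \frac{1}{\left(-21500\right) \left(-25119 + 89\right)} = \frac{1}{\left(-21500\right) \left(-25030\right)} = \frac{1}{538145000}$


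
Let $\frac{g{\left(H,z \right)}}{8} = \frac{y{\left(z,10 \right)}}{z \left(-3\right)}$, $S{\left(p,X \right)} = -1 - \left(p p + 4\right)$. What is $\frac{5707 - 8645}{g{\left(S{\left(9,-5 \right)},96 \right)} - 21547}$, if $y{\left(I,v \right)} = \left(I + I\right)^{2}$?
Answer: $\frac{2938}{22571} \approx 0.13017$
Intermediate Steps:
$S{\left(p,X \right)} = -5 - p^{2}$ ($S{\left(p,X \right)} = -1 - \left(p^{2} + 4\right) = -1 - \left(4 + p^{2}\right) = -5 - p^{2}$)
$y{\left(I,v \right)} = 4 I^{2}$ ($y{\left(I,v \right)} = \left(2 I\right)^{2} = 4 I^{2}$)
$g{\left(H,z \right)} = - \frac{32 z}{3}$ ($g{\left(H,z \right)} = 8 \frac{4 z^{2}}{z \left(-3\right)} = 8 \frac{4 z^{2}}{\left(-3\right) z} = 8 \cdot 4 z^{2} \left(- \frac{1}{3 z}\right) = 8 \left(- \frac{4 z}{3}\right) = - \frac{32 z}{3}$)
$\frac{5707 - 8645}{g{\left(S{\left(9,-5 \right)},96 \right)} - 21547} = \frac{5707 - 8645}{\left(- \frac{32}{3}\right) 96 - 21547} = - \frac{2938}{-1024 - 21547} = - \frac{2938}{-22571} = \left(-2938\right) \left(- \frac{1}{22571}\right) = \frac{2938}{22571}$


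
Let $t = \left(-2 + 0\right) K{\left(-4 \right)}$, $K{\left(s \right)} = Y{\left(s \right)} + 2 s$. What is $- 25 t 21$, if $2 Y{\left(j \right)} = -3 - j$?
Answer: $-7875$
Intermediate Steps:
$Y{\left(j \right)} = - \frac{3}{2} - \frac{j}{2}$ ($Y{\left(j \right)} = \frac{-3 - j}{2} = - \frac{3}{2} - \frac{j}{2}$)
$K{\left(s \right)} = - \frac{3}{2} + \frac{3 s}{2}$ ($K{\left(s \right)} = \left(- \frac{3}{2} - \frac{s}{2}\right) + 2 s = - \frac{3}{2} + \frac{3 s}{2}$)
$t = 15$ ($t = \left(-2 + 0\right) \left(- \frac{3}{2} + \frac{3}{2} \left(-4\right)\right) = - 2 \left(- \frac{3}{2} - 6\right) = \left(-2\right) \left(- \frac{15}{2}\right) = 15$)
$- 25 t 21 = \left(-25\right) 15 \cdot 21 = \left(-375\right) 21 = -7875$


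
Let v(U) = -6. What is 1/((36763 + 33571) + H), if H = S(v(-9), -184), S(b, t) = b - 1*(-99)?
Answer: 1/70427 ≈ 1.4199e-5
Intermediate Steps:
S(b, t) = 99 + b (S(b, t) = b + 99 = 99 + b)
H = 93 (H = 99 - 6 = 93)
1/((36763 + 33571) + H) = 1/((36763 + 33571) + 93) = 1/(70334 + 93) = 1/70427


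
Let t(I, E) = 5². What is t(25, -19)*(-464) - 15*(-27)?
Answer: -11195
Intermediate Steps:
t(I, E) = 25
t(25, -19)*(-464) - 15*(-27) = 25*(-464) - 15*(-27) = -11600 + 405 = -11195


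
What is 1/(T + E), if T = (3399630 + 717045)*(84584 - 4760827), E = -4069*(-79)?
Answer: -1/19250572330574 ≈ -5.1947e-14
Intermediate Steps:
E = 321451
T = -19250572652025 (T = 4116675*(-4676243) = -19250572652025)
1/(T + E) = 1/(-19250572652025 + 321451) = 1/(-19250572330574) = -1/19250572330574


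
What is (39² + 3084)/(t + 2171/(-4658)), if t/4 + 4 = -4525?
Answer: -7150030/28128833 ≈ -0.25419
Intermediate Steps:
t = -18116 (t = -16 + 4*(-4525) = -16 - 18100 = -18116)
(39² + 3084)/(t + 2171/(-4658)) = (39² + 3084)/(-18116 + 2171/(-4658)) = (1521 + 3084)/(-18116 + 2171*(-1/4658)) = 4605/(-18116 - 2171/4658) = 4605/(-84386499/4658) = 4605*(-4658/84386499) = -7150030/28128833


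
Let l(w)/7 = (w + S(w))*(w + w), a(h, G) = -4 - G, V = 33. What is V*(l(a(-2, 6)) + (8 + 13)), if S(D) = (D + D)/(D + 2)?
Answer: 35343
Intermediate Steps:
S(D) = 2*D/(2 + D) (S(D) = (2*D)/(2 + D) = 2*D/(2 + D))
l(w) = 14*w*(w + 2*w/(2 + w)) (l(w) = 7*((w + 2*w/(2 + w))*(w + w)) = 7*((w + 2*w/(2 + w))*(2*w)) = 7*(2*w*(w + 2*w/(2 + w))) = 14*w*(w + 2*w/(2 + w)))
V*(l(a(-2, 6)) + (8 + 13)) = 33*(14*(-4 - 1*6)²*(4 + (-4 - 1*6))/(2 + (-4 - 1*6)) + (8 + 13)) = 33*(14*(-4 - 6)²*(4 + (-4 - 6))/(2 + (-4 - 6)) + 21) = 33*(14*(-10)²*(4 - 10)/(2 - 10) + 21) = 33*(14*100*(-6)/(-8) + 21) = 33*(14*100*(-⅛)*(-6) + 21) = 33*(1050 + 21) = 33*1071 = 35343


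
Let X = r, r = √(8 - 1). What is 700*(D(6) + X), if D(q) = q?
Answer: 4200 + 700*√7 ≈ 6052.0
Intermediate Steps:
r = √7 ≈ 2.6458
X = √7 ≈ 2.6458
700*(D(6) + X) = 700*(6 + √7) = 4200 + 700*√7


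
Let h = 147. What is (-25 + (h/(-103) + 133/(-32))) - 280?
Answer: -1023683/3296 ≈ -310.58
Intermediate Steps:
(-25 + (h/(-103) + 133/(-32))) - 280 = (-25 + (147/(-103) + 133/(-32))) - 280 = (-25 + (147*(-1/103) + 133*(-1/32))) - 280 = (-25 + (-147/103 - 133/32)) - 280 = (-25 - 18403/3296) - 280 = -100803/3296 - 280 = -1023683/3296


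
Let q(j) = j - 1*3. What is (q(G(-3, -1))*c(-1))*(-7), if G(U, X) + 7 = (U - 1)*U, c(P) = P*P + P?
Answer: 0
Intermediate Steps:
c(P) = P + P² (c(P) = P² + P = P + P²)
G(U, X) = -7 + U*(-1 + U) (G(U, X) = -7 + (U - 1)*U = -7 + (-1 + U)*U = -7 + U*(-1 + U))
q(j) = -3 + j (q(j) = j - 3 = -3 + j)
(q(G(-3, -1))*c(-1))*(-7) = ((-3 + (-7 + (-3)² - 1*(-3)))*(-(1 - 1)))*(-7) = ((-3 + (-7 + 9 + 3))*(-1*0))*(-7) = ((-3 + 5)*0)*(-7) = (2*0)*(-7) = 0*(-7) = 0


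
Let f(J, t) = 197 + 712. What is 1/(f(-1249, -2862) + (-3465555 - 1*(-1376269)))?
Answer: -1/2088377 ≈ -4.7884e-7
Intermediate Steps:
f(J, t) = 909
1/(f(-1249, -2862) + (-3465555 - 1*(-1376269))) = 1/(909 + (-3465555 - 1*(-1376269))) = 1/(909 + (-3465555 + 1376269)) = 1/(909 - 2089286) = 1/(-2088377) = -1/2088377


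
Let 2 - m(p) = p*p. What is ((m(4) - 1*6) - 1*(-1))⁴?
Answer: 130321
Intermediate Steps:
m(p) = 2 - p² (m(p) = 2 - p*p = 2 - p²)
((m(4) - 1*6) - 1*(-1))⁴ = (((2 - 1*4²) - 1*6) - 1*(-1))⁴ = (((2 - 1*16) - 6) + 1)⁴ = (((2 - 16) - 6) + 1)⁴ = ((-14 - 6) + 1)⁴ = (-20 + 1)⁴ = (-19)⁴ = 130321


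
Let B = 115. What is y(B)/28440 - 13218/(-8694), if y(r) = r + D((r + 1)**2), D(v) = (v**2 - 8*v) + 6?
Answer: 29140943329/4578840 ≈ 6364.3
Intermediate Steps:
D(v) = 6 + v**2 - 8*v
y(r) = 6 + r + (1 + r)**4 - 8*(1 + r)**2 (y(r) = r + (6 + ((r + 1)**2)**2 - 8*(r + 1)**2) = r + (6 + ((1 + r)**2)**2 - 8*(1 + r)**2) = r + (6 + (1 + r)**4 - 8*(1 + r)**2) = 6 + r + (1 + r)**4 - 8*(1 + r)**2)
y(B)/28440 - 13218/(-8694) = (6 + 115 + (1 + 115)**4 - 8*(1 + 115)**2)/28440 - 13218/(-8694) = (6 + 115 + 116**4 - 8*116**2)*(1/28440) - 13218*(-1/8694) = (6 + 115 + 181063936 - 8*13456)*(1/28440) + 2203/1449 = (6 + 115 + 181063936 - 107648)*(1/28440) + 2203/1449 = 180956409*(1/28440) + 2203/1449 = 60318803/9480 + 2203/1449 = 29140943329/4578840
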